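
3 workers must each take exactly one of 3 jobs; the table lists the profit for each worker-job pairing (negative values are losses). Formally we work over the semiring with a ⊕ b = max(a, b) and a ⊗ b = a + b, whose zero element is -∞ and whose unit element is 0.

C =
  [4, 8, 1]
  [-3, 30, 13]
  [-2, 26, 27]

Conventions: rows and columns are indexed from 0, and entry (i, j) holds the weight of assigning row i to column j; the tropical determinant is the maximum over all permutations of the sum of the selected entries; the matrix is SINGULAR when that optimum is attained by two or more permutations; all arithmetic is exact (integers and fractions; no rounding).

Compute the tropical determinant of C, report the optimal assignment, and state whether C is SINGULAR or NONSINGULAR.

σ = (0, 1, 2): 4 + 30 + 27 = 61
σ = (0, 2, 1): 4 + 13 + 26 = 43
σ = (1, 0, 2): 8 + (-3) + 27 = 32
σ = (1, 2, 0): 8 + 13 + (-2) = 19
σ = (2, 0, 1): 1 + (-3) + 26 = 24
σ = (2, 1, 0): 1 + 30 + (-2) = 29
Optimal value attained by: σ = (0, 1, 2).
Answer: det⊕(C) = 61; verdict: NONSINGULAR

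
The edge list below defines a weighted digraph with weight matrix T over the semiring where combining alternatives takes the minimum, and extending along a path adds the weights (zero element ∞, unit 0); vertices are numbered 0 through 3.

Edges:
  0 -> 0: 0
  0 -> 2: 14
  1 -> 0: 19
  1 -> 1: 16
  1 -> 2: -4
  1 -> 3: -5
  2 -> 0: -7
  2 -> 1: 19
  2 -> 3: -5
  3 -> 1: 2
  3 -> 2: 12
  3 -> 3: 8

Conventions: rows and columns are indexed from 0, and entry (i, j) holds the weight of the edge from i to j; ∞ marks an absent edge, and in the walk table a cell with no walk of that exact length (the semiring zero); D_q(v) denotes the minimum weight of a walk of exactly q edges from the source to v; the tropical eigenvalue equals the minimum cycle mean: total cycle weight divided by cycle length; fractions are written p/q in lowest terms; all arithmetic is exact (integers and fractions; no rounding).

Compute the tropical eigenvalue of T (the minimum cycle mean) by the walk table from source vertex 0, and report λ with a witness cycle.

q=0: [0, ∞, ∞, ∞]
q=1: [0, ∞, 14, ∞]
q=2: [0, 33, 14, 9]
q=3: [0, 11, 14, 9]
q=4: [0, 11, 7, 6]
Optimal cycle mean attained by: cycle 1->2->3->1, total (-4) + (-5) + 2, length 3.
Answer: λ = -7/3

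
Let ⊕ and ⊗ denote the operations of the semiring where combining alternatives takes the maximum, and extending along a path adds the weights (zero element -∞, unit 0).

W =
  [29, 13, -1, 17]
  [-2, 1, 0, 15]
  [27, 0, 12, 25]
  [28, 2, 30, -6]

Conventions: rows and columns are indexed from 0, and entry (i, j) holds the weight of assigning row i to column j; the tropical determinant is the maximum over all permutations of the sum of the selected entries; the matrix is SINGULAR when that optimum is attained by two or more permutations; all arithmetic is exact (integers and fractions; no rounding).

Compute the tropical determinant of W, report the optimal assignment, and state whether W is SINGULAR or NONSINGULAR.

σ = (0, 1, 2, 3): 29 + 1 + 12 + (-6) = 36
σ = (0, 1, 3, 2): 29 + 1 + 25 + 30 = 85
σ = (0, 2, 1, 3): 29 + 0 + 0 + (-6) = 23
σ = (0, 2, 3, 1): 29 + 0 + 25 + 2 = 56
σ = (0, 3, 1, 2): 29 + 15 + 0 + 30 = 74
σ = (0, 3, 2, 1): 29 + 15 + 12 + 2 = 58
σ = (1, 0, 2, 3): 13 + (-2) + 12 + (-6) = 17
σ = (1, 0, 3, 2): 13 + (-2) + 25 + 30 = 66
σ = (1, 2, 0, 3): 13 + 0 + 27 + (-6) = 34
σ = (1, 2, 3, 0): 13 + 0 + 25 + 28 = 66
σ = (1, 3, 0, 2): 13 + 15 + 27 + 30 = 85
σ = (1, 3, 2, 0): 13 + 15 + 12 + 28 = 68
σ = (2, 0, 1, 3): (-1) + (-2) + 0 + (-6) = -9
σ = (2, 0, 3, 1): (-1) + (-2) + 25 + 2 = 24
σ = (2, 1, 0, 3): (-1) + 1 + 27 + (-6) = 21
σ = (2, 1, 3, 0): (-1) + 1 + 25 + 28 = 53
σ = (2, 3, 0, 1): (-1) + 15 + 27 + 2 = 43
σ = (2, 3, 1, 0): (-1) + 15 + 0 + 28 = 42
σ = (3, 0, 1, 2): 17 + (-2) + 0 + 30 = 45
σ = (3, 0, 2, 1): 17 + (-2) + 12 + 2 = 29
σ = (3, 1, 0, 2): 17 + 1 + 27 + 30 = 75
σ = (3, 1, 2, 0): 17 + 1 + 12 + 28 = 58
σ = (3, 2, 0, 1): 17 + 0 + 27 + 2 = 46
σ = (3, 2, 1, 0): 17 + 0 + 0 + 28 = 45
Optimal value attained by: σ = (0, 1, 3, 2).
Answer: det⊕(W) = 85; verdict: SINGULAR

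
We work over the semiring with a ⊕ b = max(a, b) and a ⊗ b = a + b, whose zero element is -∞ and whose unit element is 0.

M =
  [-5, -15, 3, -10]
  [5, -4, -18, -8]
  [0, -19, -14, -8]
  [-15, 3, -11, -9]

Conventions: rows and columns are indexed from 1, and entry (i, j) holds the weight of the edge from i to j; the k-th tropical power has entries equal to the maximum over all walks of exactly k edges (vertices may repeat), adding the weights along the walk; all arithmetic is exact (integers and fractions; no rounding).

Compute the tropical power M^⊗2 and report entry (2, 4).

M^⊗2:
  [3, -7, -2, -5]
  [1, -5, 8, -5]
  [-5, -5, 3, -10]
  [8, -1, -12, -5]
Key observation: the optimum is the walk 2->1->4, with weight 5 + (-10) = -5.
Optimal value attained by: walk 2->1->4.
Answer: (M^⊗2)[2][4] = -5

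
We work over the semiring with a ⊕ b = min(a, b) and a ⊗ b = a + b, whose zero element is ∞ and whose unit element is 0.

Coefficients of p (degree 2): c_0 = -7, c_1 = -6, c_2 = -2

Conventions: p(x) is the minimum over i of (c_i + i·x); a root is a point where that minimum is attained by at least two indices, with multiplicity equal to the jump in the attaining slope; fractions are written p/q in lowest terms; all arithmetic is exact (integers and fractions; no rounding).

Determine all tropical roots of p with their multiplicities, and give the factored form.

hull edge (i=0, c=-7) to (i=1, c=-6): slope 1, span 1
hull edge (i=1, c=-6) to (i=2, c=-2): slope 4, span 1
Factored form: p(x) = -2 ⊗ (x ⊕ (-4)) ⊗ (x ⊕ (-1))
Answer: roots = -4 (mult 1), -1 (mult 1)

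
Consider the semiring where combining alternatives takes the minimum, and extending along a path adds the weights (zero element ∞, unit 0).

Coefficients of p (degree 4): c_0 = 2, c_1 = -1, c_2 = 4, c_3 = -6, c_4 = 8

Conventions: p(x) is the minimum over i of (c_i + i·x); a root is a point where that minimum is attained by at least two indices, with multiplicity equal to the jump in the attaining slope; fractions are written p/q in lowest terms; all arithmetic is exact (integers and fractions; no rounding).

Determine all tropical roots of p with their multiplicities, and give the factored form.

hull edge (i=0, c=2) to (i=1, c=-1): slope -3, span 1
hull edge (i=1, c=-1) to (i=3, c=-6): slope -5/2, span 2
hull edge (i=3, c=-6) to (i=4, c=8): slope 14, span 1
Factored form: p(x) = 8 ⊗ (x ⊕ (-14)) ⊗ (x ⊕ 5/2) ⊗ (x ⊕ 5/2) ⊗ (x ⊕ 3)
Answer: roots = -14 (mult 1), 5/2 (mult 2), 3 (mult 1)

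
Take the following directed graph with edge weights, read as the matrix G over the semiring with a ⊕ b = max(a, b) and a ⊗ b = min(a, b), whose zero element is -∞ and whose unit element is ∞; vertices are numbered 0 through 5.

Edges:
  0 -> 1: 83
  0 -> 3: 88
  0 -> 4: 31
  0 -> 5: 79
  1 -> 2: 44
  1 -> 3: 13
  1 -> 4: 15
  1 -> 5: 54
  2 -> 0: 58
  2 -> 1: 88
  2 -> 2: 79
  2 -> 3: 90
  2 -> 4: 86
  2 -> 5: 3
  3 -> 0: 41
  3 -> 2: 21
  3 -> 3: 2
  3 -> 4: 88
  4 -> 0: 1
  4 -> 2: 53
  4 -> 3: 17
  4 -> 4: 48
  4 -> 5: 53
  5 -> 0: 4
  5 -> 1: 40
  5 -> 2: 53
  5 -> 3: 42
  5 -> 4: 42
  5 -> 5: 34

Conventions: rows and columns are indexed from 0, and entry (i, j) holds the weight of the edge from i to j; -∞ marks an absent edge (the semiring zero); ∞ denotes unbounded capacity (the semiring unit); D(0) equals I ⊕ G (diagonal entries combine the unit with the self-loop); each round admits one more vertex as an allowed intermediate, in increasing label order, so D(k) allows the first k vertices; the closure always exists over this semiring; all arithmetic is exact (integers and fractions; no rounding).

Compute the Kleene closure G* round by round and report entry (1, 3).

D(0):
  [∞, 83, -∞, 88, 31, 79]
  [-∞, ∞, 44, 13, 15, 54]
  [58, 88, ∞, 90, 86, 3]
  [41, -∞, 21, ∞, 88, -∞]
  [1, -∞, 53, 17, ∞, 53]
  [4, 40, 53, 42, 42, ∞]
D(1):
  [∞, 83, -∞, 88, 31, 79]
  [-∞, ∞, 44, 13, 15, 54]
  [58, 88, ∞, 90, 86, 58]
  [41, 41, 21, ∞, 88, 41]
  [1, 1, 53, 17, ∞, 53]
  [4, 40, 53, 42, 42, ∞]
D(2):
  [∞, 83, 44, 88, 31, 79]
  [-∞, ∞, 44, 13, 15, 54]
  [58, 88, ∞, 90, 86, 58]
  [41, 41, 41, ∞, 88, 41]
  [1, 1, 53, 17, ∞, 53]
  [4, 40, 53, 42, 42, ∞]
D(3):
  [∞, 83, 44, 88, 44, 79]
  [44, ∞, 44, 44, 44, 54]
  [58, 88, ∞, 90, 86, 58]
  [41, 41, 41, ∞, 88, 41]
  [53, 53, 53, 53, ∞, 53]
  [53, 53, 53, 53, 53, ∞]
D(4):
  [∞, 83, 44, 88, 88, 79]
  [44, ∞, 44, 44, 44, 54]
  [58, 88, ∞, 90, 88, 58]
  [41, 41, 41, ∞, 88, 41]
  [53, 53, 53, 53, ∞, 53]
  [53, 53, 53, 53, 53, ∞]
D(5):
  [∞, 83, 53, 88, 88, 79]
  [44, ∞, 44, 44, 44, 54]
  [58, 88, ∞, 90, 88, 58]
  [53, 53, 53, ∞, 88, 53]
  [53, 53, 53, 53, ∞, 53]
  [53, 53, 53, 53, 53, ∞]
D(6):
  [∞, 83, 53, 88, 88, 79]
  [53, ∞, 53, 53, 53, 54]
  [58, 88, ∞, 90, 88, 58]
  [53, 53, 53, ∞, 88, 53]
  [53, 53, 53, 53, ∞, 53]
  [53, 53, 53, 53, 53, ∞]
Answer: G*[1][3] = 53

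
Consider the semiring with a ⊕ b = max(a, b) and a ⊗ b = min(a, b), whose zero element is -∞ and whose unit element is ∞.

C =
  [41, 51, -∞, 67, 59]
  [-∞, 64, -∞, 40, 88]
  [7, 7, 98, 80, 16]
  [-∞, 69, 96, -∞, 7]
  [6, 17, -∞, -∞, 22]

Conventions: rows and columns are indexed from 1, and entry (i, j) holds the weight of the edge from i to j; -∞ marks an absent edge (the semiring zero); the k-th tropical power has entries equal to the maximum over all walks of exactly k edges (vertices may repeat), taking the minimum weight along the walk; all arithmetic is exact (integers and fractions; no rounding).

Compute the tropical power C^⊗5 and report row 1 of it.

C^⊗2:
  [41, 67, 67, 41, 51]
  [6, 64, 40, 40, 64]
  [7, 69, 98, 80, 16]
  [7, 64, 96, 80, 69]
  [6, 17, -∞, 17, 22]
C^⊗3:
  [41, 64, 67, 67, 67]
  [7, 64, 40, 40, 64]
  [7, 69, 98, 80, 69]
  [7, 69, 96, 80, 64]
  [6, 17, 17, 17, 22]
C^⊗4:
  [41, 67, 67, 67, 64]
  [7, 64, 40, 40, 64]
  [7, 69, 98, 80, 69]
  [7, 69, 96, 80, 69]
  [7, 17, 17, 17, 22]
C^⊗5:
  [41, 67, 67, 67, 67]
  [7, 64, 40, 40, 64]
  [7, 69, 98, 80, 69]
  [7, 69, 96, 80, 69]
  [7, 17, 17, 17, 22]
Answer: row 1 of C^⊗5 = [41, 67, 67, 67, 67]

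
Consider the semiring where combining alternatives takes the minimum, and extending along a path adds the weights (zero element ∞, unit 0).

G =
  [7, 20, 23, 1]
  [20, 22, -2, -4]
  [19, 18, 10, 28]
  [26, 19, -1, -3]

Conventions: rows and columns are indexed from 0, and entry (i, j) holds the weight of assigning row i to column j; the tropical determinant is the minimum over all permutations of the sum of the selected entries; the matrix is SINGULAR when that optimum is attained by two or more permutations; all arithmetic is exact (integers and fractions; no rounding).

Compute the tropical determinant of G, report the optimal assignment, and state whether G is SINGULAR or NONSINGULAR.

σ = (0, 1, 2, 3): 7 + 22 + 10 + (-3) = 36
σ = (0, 1, 3, 2): 7 + 22 + 28 + (-1) = 56
σ = (0, 2, 1, 3): 7 + (-2) + 18 + (-3) = 20
σ = (0, 2, 3, 1): 7 + (-2) + 28 + 19 = 52
σ = (0, 3, 1, 2): 7 + (-4) + 18 + (-1) = 20
σ = (0, 3, 2, 1): 7 + (-4) + 10 + 19 = 32
σ = (1, 0, 2, 3): 20 + 20 + 10 + (-3) = 47
σ = (1, 0, 3, 2): 20 + 20 + 28 + (-1) = 67
σ = (1, 2, 0, 3): 20 + (-2) + 19 + (-3) = 34
σ = (1, 2, 3, 0): 20 + (-2) + 28 + 26 = 72
σ = (1, 3, 0, 2): 20 + (-4) + 19 + (-1) = 34
σ = (1, 3, 2, 0): 20 + (-4) + 10 + 26 = 52
σ = (2, 0, 1, 3): 23 + 20 + 18 + (-3) = 58
σ = (2, 0, 3, 1): 23 + 20 + 28 + 19 = 90
σ = (2, 1, 0, 3): 23 + 22 + 19 + (-3) = 61
σ = (2, 1, 3, 0): 23 + 22 + 28 + 26 = 99
σ = (2, 3, 0, 1): 23 + (-4) + 19 + 19 = 57
σ = (2, 3, 1, 0): 23 + (-4) + 18 + 26 = 63
σ = (3, 0, 1, 2): 1 + 20 + 18 + (-1) = 38
σ = (3, 0, 2, 1): 1 + 20 + 10 + 19 = 50
σ = (3, 1, 0, 2): 1 + 22 + 19 + (-1) = 41
σ = (3, 1, 2, 0): 1 + 22 + 10 + 26 = 59
σ = (3, 2, 0, 1): 1 + (-2) + 19 + 19 = 37
σ = (3, 2, 1, 0): 1 + (-2) + 18 + 26 = 43
Optimal value attained by: σ = (0, 2, 1, 3).
Answer: det⊕(G) = 20; verdict: SINGULAR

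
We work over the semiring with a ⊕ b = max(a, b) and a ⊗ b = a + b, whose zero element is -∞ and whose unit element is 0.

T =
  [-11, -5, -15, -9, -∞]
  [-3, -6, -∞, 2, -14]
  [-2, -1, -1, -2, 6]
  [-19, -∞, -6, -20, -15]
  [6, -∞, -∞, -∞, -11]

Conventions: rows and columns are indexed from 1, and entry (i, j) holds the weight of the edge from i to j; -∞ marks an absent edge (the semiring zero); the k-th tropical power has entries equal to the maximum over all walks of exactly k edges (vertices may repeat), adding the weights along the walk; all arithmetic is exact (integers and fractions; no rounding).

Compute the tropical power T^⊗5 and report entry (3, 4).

T^⊗2:
  [-8, -11, -15, -3, -9]
  [-8, -8, -4, -4, -13]
  [12, -2, -2, 1, 5]
  [-8, -7, -7, -8, 0]
  [-5, 1, -9, -3, -22]
T^⊗3:
  [-3, -13, -9, -9, -9]
  [-6, -5, -5, -6, 2]
  [11, 7, -3, 3, 4]
  [6, -8, -8, -5, -1]
  [-2, -5, -9, 3, -3]
T^⊗4:
  [-3, -8, -10, -11, -3]
  [8, -6, -6, -3, 1]
  [10, 6, -3, 9, 3]
  [5, 1, -9, -3, -2]
  [3, -7, -3, -3, -3]
T^⊗5:
  [3, -8, -11, -6, -4]
  [7, 3, -7, -1, 0]
  [9, 5, 3, 8, 3]
  [4, 0, -9, 3, -3]
  [3, -2, -4, -5, 3]
Key observation: the optimum is the walk 3->3->5->1->2->4, with weight (-1) + 6 + 6 + (-5) + 2 = 8.
Optimal value attained by: walk 3->3->5->1->2->4.
Answer: (T^⊗5)[3][4] = 8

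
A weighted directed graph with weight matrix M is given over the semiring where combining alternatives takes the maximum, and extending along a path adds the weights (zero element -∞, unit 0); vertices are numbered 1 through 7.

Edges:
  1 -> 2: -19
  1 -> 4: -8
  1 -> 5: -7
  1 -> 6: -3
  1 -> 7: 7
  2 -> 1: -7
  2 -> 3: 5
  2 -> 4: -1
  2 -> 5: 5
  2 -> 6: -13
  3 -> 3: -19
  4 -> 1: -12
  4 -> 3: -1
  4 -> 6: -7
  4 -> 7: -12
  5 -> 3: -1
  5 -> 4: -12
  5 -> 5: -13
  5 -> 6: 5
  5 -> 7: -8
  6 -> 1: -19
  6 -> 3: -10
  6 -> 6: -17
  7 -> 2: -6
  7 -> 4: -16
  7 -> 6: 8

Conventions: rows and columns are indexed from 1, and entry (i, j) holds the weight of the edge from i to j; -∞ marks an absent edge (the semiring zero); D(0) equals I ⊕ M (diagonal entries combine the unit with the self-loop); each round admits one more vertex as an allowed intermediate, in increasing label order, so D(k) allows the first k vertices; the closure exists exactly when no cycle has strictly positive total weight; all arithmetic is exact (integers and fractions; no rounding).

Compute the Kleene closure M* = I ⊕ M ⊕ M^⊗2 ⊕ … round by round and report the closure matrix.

D(0):
  [0, -19, -∞, -8, -7, -3, 7]
  [-7, 0, 5, -1, 5, -13, -∞]
  [-∞, -∞, 0, -∞, -∞, -∞, -∞]
  [-12, -∞, -1, 0, -∞, -7, -12]
  [-∞, -∞, -1, -12, 0, 5, -8]
  [-19, -∞, -10, -∞, -∞, 0, -∞]
  [-∞, -6, -∞, -16, -∞, 8, 0]
D(1):
  [0, -19, -∞, -8, -7, -3, 7]
  [-7, 0, 5, -1, 5, -10, 0]
  [-∞, -∞, 0, -∞, -∞, -∞, -∞]
  [-12, -31, -1, 0, -19, -7, -5]
  [-∞, -∞, -1, -12, 0, 5, -8]
  [-19, -38, -10, -27, -26, 0, -12]
  [-∞, -6, -∞, -16, -∞, 8, 0]
D(2):
  [0, -19, -14, -8, -7, -3, 7]
  [-7, 0, 5, -1, 5, -10, 0]
  [-∞, -∞, 0, -∞, -∞, -∞, -∞]
  [-12, -31, -1, 0, -19, -7, -5]
  [-∞, -∞, -1, -12, 0, 5, -8]
  [-19, -38, -10, -27, -26, 0, -12]
  [-13, -6, -1, -7, -1, 8, 0]
D(3):
  [0, -19, -14, -8, -7, -3, 7]
  [-7, 0, 5, -1, 5, -10, 0]
  [-∞, -∞, 0, -∞, -∞, -∞, -∞]
  [-12, -31, -1, 0, -19, -7, -5]
  [-∞, -∞, -1, -12, 0, 5, -8]
  [-19, -38, -10, -27, -26, 0, -12]
  [-13, -6, -1, -7, -1, 8, 0]
D(4):
  [0, -19, -9, -8, -7, -3, 7]
  [-7, 0, 5, -1, 5, -8, 0]
  [-∞, -∞, 0, -∞, -∞, -∞, -∞]
  [-12, -31, -1, 0, -19, -7, -5]
  [-24, -43, -1, -12, 0, 5, -8]
  [-19, -38, -10, -27, -26, 0, -12]
  [-13, -6, -1, -7, -1, 8, 0]
D(5):
  [0, -19, -8, -8, -7, -2, 7]
  [-7, 0, 5, -1, 5, 10, 0]
  [-∞, -∞, 0, -∞, -∞, -∞, -∞]
  [-12, -31, -1, 0, -19, -7, -5]
  [-24, -43, -1, -12, 0, 5, -8]
  [-19, -38, -10, -27, -26, 0, -12]
  [-13, -6, -1, -7, -1, 8, 0]
D(6):
  [0, -19, -8, -8, -7, -2, 7]
  [-7, 0, 5, -1, 5, 10, 0]
  [-∞, -∞, 0, -∞, -∞, -∞, -∞]
  [-12, -31, -1, 0, -19, -7, -5]
  [-14, -33, -1, -12, 0, 5, -7]
  [-19, -38, -10, -27, -26, 0, -12]
  [-11, -6, -1, -7, -1, 8, 0]
D(7):
  [0, 1, 6, 0, 6, 15, 7]
  [-7, 0, 5, -1, 5, 10, 0]
  [-∞, -∞, 0, -∞, -∞, -∞, -∞]
  [-12, -11, -1, 0, -6, 3, -5]
  [-14, -13, -1, -12, 0, 5, -7]
  [-19, -18, -10, -19, -13, 0, -12]
  [-11, -6, -1, -7, -1, 8, 0]
Answer: M* = [[0, 1, 6, 0, 6, 15, 7], [-7, 0, 5, -1, 5, 10, 0], [-∞, -∞, 0, -∞, -∞, -∞, -∞], [-12, -11, -1, 0, -6, 3, -5], [-14, -13, -1, -12, 0, 5, -7], [-19, -18, -10, -19, -13, 0, -12], [-11, -6, -1, -7, -1, 8, 0]]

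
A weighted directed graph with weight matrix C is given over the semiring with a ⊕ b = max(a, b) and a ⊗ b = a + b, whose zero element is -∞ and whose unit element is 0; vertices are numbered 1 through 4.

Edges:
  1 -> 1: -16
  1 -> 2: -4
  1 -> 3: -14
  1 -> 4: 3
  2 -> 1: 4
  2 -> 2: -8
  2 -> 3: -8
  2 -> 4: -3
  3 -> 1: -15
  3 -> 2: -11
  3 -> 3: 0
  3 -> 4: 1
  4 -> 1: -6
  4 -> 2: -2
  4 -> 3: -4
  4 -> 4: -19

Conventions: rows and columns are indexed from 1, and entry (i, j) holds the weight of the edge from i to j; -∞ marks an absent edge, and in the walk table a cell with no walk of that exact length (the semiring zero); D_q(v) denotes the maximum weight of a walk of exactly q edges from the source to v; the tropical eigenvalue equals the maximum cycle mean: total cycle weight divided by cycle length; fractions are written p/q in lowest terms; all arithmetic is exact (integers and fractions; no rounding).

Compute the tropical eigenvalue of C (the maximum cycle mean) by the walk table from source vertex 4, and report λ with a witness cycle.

q=0: [-∞, -∞, -∞, 0]
q=1: [-6, -2, -4, -19]
q=2: [2, -10, -4, -3]
q=3: [-6, -2, -4, 5]
q=4: [2, 3, 1, -3]
Optimal cycle mean attained by: cycle 1->4->2->1, total 3 + (-2) + 4, length 3.
Answer: λ = 5/3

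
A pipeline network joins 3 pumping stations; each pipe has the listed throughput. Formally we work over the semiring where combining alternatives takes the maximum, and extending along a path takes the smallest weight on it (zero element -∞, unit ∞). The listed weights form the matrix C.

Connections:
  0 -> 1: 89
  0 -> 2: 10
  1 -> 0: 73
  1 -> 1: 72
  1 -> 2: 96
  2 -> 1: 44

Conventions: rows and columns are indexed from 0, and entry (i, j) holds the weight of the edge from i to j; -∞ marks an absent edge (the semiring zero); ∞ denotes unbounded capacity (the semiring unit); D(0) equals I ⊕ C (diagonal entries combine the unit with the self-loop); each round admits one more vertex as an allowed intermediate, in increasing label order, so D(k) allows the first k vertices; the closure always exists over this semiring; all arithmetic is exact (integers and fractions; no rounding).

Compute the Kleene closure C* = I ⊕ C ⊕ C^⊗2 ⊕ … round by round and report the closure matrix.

D(0):
  [∞, 89, 10]
  [73, ∞, 96]
  [-∞, 44, ∞]
D(1):
  [∞, 89, 10]
  [73, ∞, 96]
  [-∞, 44, ∞]
D(2):
  [∞, 89, 89]
  [73, ∞, 96]
  [44, 44, ∞]
D(3):
  [∞, 89, 89]
  [73, ∞, 96]
  [44, 44, ∞]
Answer: C* = [[∞, 89, 89], [73, ∞, 96], [44, 44, ∞]]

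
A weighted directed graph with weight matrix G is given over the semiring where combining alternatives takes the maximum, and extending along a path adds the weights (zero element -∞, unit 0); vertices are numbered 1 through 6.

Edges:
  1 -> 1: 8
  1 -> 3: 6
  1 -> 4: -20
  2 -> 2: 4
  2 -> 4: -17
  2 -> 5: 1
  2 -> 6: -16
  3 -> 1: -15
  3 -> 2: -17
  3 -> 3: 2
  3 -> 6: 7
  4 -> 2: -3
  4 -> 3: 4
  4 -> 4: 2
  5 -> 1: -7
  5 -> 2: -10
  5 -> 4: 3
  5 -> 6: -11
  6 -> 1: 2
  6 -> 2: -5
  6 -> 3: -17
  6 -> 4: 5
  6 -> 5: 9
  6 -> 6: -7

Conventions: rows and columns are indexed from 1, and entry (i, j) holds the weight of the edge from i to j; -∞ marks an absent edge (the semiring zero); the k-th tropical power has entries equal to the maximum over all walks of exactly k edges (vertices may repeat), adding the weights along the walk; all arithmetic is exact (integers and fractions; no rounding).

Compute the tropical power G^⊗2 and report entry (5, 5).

G^⊗2:
  [16, -11, 14, -12, -∞, 13]
  [-6, 8, -13, 4, 5, -10]
  [9, 2, 4, 12, 16, 9]
  [-11, 1, 6, 4, -2, 11]
  [1, 0, 7, 5, -2, -18]
  [10, 2, 9, 12, 2, -2]
Key observation: the optimum is the walk 5->6->5, with weight (-11) + 9 = -2.
Optimal value attained by: walk 5->6->5.
Answer: (G^⊗2)[5][5] = -2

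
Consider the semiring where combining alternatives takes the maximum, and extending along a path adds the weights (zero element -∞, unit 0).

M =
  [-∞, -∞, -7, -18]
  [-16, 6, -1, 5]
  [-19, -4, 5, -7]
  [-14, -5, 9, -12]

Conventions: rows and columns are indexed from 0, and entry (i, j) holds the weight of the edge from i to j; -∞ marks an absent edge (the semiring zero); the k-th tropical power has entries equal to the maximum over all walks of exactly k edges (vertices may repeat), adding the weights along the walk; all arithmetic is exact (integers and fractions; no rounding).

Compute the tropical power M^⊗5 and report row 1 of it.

M^⊗2:
  [-26, -11, -2, -14]
  [-9, 12, 14, 11]
  [-14, 2, 10, 1]
  [-10, 5, 14, 2]
M^⊗3:
  [-21, -5, 3, -6]
  [-3, 18, 20, 17]
  [-9, 8, 15, 7]
  [-5, 11, 19, 10]
M^⊗4:
  [-16, 1, 8, 0]
  [3, 24, 26, 23]
  [-4, 14, 20, 13]
  [0, 17, 24, 16]
M^⊗5:
  [-11, 7, 13, 6]
  [9, 30, 32, 29]
  [1, 20, 25, 19]
  [5, 23, 29, 22]
Answer: row 1 of M^⊗5 = [9, 30, 32, 29]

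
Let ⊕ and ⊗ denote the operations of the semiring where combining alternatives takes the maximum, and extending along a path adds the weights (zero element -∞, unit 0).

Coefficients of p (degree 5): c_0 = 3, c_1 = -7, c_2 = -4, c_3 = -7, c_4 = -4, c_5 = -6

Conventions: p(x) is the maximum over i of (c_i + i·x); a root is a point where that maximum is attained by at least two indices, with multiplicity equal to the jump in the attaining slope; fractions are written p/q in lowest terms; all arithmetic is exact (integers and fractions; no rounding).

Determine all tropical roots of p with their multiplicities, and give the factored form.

hull edge (i=0, c=3) to (i=4, c=-4): slope -7/4, span 4
hull edge (i=4, c=-4) to (i=5, c=-6): slope -2, span 1
Factored form: p(x) = -6 ⊗ (x ⊕ 7/4) ⊗ (x ⊕ 7/4) ⊗ (x ⊕ 7/4) ⊗ (x ⊕ 7/4) ⊗ (x ⊕ 2)
Answer: roots = 7/4 (mult 4), 2 (mult 1)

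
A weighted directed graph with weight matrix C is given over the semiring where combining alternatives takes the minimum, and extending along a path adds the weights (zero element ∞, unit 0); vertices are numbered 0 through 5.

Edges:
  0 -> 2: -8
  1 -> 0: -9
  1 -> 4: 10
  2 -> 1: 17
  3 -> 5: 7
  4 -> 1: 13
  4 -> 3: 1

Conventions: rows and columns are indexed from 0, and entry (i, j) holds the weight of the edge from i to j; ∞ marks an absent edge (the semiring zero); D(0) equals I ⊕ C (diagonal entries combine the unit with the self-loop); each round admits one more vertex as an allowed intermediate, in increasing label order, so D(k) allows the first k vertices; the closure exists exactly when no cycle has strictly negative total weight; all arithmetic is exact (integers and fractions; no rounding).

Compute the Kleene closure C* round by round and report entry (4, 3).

D(0):
  [0, ∞, -8, ∞, ∞, ∞]
  [-9, 0, ∞, ∞, 10, ∞]
  [∞, 17, 0, ∞, ∞, ∞]
  [∞, ∞, ∞, 0, ∞, 7]
  [∞, 13, ∞, 1, 0, ∞]
  [∞, ∞, ∞, ∞, ∞, 0]
D(1):
  [0, ∞, -8, ∞, ∞, ∞]
  [-9, 0, -17, ∞, 10, ∞]
  [∞, 17, 0, ∞, ∞, ∞]
  [∞, ∞, ∞, 0, ∞, 7]
  [∞, 13, ∞, 1, 0, ∞]
  [∞, ∞, ∞, ∞, ∞, 0]
D(2):
  [0, ∞, -8, ∞, ∞, ∞]
  [-9, 0, -17, ∞, 10, ∞]
  [8, 17, 0, ∞, 27, ∞]
  [∞, ∞, ∞, 0, ∞, 7]
  [4, 13, -4, 1, 0, ∞]
  [∞, ∞, ∞, ∞, ∞, 0]
D(3):
  [0, 9, -8, ∞, 19, ∞]
  [-9, 0, -17, ∞, 10, ∞]
  [8, 17, 0, ∞, 27, ∞]
  [∞, ∞, ∞, 0, ∞, 7]
  [4, 13, -4, 1, 0, ∞]
  [∞, ∞, ∞, ∞, ∞, 0]
D(4):
  [0, 9, -8, ∞, 19, ∞]
  [-9, 0, -17, ∞, 10, ∞]
  [8, 17, 0, ∞, 27, ∞]
  [∞, ∞, ∞, 0, ∞, 7]
  [4, 13, -4, 1, 0, 8]
  [∞, ∞, ∞, ∞, ∞, 0]
D(5):
  [0, 9, -8, 20, 19, 27]
  [-9, 0, -17, 11, 10, 18]
  [8, 17, 0, 28, 27, 35]
  [∞, ∞, ∞, 0, ∞, 7]
  [4, 13, -4, 1, 0, 8]
  [∞, ∞, ∞, ∞, ∞, 0]
D(6):
  [0, 9, -8, 20, 19, 27]
  [-9, 0, -17, 11, 10, 18]
  [8, 17, 0, 28, 27, 35]
  [∞, ∞, ∞, 0, ∞, 7]
  [4, 13, -4, 1, 0, 8]
  [∞, ∞, ∞, ∞, ∞, 0]
Answer: C*[4][3] = 1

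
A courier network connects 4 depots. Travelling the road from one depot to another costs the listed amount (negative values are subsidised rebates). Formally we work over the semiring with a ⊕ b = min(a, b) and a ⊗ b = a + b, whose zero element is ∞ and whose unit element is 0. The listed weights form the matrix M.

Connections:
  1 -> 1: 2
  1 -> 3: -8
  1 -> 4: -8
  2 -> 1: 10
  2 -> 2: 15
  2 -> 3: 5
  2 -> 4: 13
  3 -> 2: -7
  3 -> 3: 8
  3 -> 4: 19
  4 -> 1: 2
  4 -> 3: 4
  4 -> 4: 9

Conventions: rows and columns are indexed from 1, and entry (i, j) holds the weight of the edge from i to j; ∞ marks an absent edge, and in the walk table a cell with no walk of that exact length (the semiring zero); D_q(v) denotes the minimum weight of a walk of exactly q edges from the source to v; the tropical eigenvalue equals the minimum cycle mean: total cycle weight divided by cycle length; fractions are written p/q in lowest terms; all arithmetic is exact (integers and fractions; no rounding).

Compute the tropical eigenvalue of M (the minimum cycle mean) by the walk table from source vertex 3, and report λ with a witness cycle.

q=0: [∞, ∞, 0, ∞]
q=1: [∞, -7, 8, 19]
q=2: [3, 1, -2, 6]
q=3: [5, -9, -5, -5]
q=4: [-3, -12, -4, -3]
Optimal cycle mean attained by: cycle 1->4->1, total (-8) + 2, length 2.
Answer: λ = -3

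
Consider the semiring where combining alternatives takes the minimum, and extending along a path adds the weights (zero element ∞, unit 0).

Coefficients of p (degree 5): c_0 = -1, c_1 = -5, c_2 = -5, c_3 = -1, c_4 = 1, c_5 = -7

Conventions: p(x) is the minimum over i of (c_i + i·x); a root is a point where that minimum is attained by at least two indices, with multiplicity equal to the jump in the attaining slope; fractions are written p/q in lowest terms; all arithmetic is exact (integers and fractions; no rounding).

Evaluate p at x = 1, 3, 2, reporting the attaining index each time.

p(1) = min(-1+0·1=-1, -5+1·1=-4, -5+2·1=-3, -1+3·1=2, 1+4·1=5, -7+5·1=-2) = -4 (attained by i=1)
p(3) = min(-1+0·3=-1, -5+1·3=-2, -5+2·3=1, -1+3·3=8, 1+4·3=13, -7+5·3=8) = -2 (attained by i=1)
p(2) = min(-1+0·2=-1, -5+1·2=-3, -5+2·2=-1, -1+3·2=5, 1+4·2=9, -7+5·2=3) = -3 (attained by i=1)
Answer: p(1) = -4; p(3) = -2; p(2) = -3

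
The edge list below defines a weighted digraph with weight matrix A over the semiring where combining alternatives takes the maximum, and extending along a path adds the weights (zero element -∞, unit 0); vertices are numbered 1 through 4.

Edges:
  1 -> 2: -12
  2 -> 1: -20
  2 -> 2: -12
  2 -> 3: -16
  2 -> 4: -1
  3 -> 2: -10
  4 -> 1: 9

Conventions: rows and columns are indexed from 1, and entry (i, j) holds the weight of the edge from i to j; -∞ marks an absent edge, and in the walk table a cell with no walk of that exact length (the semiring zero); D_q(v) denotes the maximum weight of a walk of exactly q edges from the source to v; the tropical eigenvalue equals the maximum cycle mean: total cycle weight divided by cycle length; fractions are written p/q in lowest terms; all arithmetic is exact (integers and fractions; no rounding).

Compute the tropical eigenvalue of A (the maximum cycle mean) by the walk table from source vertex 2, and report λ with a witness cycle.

q=0: [-∞, 0, -∞, -∞]
q=1: [-20, -12, -16, -1]
q=2: [8, -24, -28, -13]
q=3: [-4, -4, -40, -25]
q=4: [-16, -16, -20, -5]
Optimal cycle mean attained by: cycle 1->2->4->1, total (-12) + (-1) + 9, length 3.
Answer: λ = -4/3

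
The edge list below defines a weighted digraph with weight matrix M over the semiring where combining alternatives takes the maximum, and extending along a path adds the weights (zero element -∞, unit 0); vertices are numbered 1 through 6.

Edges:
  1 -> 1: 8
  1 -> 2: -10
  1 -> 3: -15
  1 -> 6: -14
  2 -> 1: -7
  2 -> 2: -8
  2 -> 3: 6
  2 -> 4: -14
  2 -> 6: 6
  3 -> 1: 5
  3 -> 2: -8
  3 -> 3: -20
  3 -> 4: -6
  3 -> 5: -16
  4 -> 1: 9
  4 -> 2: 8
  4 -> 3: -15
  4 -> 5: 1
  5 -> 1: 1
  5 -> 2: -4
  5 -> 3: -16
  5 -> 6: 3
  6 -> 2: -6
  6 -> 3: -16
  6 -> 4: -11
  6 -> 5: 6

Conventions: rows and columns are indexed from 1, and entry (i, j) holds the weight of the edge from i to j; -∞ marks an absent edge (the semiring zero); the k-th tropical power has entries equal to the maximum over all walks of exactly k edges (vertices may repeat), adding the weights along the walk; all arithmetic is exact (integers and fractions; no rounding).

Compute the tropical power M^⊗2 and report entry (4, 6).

M^⊗2:
  [16, -2, -4, -21, -8, -4]
  [11, 0, -2, 0, 12, -2]
  [13, 2, -2, -22, -5, -2]
  [17, 0, 14, -6, -31, 14]
  [9, -3, 2, -8, 9, 2]
  [7, 2, 0, -20, -10, 9]
Key observation: the optimum is the walk 4->2->6, with weight 8 + 6 = 14.
Optimal value attained by: walk 4->2->6.
Answer: (M^⊗2)[4][6] = 14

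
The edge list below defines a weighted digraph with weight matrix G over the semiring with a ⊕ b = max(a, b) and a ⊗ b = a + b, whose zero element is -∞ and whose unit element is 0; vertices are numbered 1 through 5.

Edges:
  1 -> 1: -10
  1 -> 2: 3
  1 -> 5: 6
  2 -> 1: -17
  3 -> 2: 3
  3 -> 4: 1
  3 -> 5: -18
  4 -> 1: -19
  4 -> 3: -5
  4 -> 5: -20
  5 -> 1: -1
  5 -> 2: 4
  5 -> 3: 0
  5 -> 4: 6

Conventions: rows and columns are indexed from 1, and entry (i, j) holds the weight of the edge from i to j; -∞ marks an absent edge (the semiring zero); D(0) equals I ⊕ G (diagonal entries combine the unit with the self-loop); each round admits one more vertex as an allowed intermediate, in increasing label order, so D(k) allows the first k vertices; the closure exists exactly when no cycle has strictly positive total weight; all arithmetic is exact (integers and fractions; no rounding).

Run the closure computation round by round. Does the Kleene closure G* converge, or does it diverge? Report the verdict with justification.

D(0):
  [0, 3, -∞, -∞, 6]
  [-17, 0, -∞, -∞, -∞]
  [-∞, 3, 0, 1, -18]
  [-19, -∞, -5, 0, -20]
  [-1, 4, 0, 6, 0]
Detection: at round 1, diagonal entry (5, 5) turns strictly positive.
Key observation: the cycle 5->1->5 has total weight (-1) + 6, which is strictly positive.
Answer: DIVERGES — positive cycle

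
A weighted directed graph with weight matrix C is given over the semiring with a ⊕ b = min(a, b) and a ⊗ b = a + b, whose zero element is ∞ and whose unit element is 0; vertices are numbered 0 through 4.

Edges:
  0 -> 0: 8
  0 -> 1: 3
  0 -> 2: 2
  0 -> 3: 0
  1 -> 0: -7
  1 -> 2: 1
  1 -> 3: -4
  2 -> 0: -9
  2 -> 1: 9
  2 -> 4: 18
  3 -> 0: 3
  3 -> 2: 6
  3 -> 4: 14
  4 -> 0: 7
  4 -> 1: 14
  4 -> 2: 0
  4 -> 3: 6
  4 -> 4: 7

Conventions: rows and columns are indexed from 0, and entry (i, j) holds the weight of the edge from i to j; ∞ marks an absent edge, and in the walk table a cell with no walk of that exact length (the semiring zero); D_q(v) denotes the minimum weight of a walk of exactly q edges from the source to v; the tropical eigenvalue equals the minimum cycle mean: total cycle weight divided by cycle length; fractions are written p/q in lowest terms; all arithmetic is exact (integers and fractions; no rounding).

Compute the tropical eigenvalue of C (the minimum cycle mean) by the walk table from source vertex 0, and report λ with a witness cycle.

q=0: [0, ∞, ∞, ∞, ∞]
q=1: [8, 3, 2, 0, ∞]
q=2: [-7, 11, 4, -1, 14]
q=3: [-5, -4, -5, -7, 13]
q=4: [-14, -2, -3, -8, 7]
q=5: [-12, -11, -12, -14, 6]
Optimal cycle mean attained by: cycle 0->2->0, total 2 + (-9), length 2.
Answer: λ = -7/2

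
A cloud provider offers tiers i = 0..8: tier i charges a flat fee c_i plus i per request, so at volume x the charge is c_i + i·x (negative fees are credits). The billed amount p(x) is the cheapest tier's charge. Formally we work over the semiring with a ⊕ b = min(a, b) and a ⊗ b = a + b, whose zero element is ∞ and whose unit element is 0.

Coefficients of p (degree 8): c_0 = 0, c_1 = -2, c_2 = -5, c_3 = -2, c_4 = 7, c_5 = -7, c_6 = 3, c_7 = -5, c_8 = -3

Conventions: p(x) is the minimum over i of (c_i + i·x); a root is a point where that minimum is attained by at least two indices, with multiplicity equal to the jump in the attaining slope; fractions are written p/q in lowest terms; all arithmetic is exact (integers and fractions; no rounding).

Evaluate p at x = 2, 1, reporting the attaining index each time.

p(2) = min(0+0·2=0, -2+1·2=0, -5+2·2=-1, -2+3·2=4, 7+4·2=15, -7+5·2=3, 3+6·2=15, -5+7·2=9, -3+8·2=13) = -1 (attained by i=2)
p(1) = min(0+0·1=0, -2+1·1=-1, -5+2·1=-3, -2+3·1=1, 7+4·1=11, -7+5·1=-2, 3+6·1=9, -5+7·1=2, -3+8·1=5) = -3 (attained by i=2)
Answer: p(2) = -1; p(1) = -3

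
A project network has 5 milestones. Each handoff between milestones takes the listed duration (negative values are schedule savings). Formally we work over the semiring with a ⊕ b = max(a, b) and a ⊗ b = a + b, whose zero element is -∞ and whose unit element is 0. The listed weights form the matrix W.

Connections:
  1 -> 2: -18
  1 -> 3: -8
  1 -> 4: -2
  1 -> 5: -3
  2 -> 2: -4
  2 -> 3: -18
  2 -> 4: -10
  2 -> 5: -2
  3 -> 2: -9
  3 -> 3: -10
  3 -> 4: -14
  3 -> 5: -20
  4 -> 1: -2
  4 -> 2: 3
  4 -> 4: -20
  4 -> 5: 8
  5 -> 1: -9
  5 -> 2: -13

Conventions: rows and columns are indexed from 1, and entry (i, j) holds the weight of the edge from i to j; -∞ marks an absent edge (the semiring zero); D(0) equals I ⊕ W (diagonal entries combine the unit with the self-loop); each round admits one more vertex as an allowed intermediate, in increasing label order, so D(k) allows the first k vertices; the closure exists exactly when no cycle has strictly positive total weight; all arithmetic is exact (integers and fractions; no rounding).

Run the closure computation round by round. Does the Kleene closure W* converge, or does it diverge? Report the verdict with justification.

D(0):
  [0, -18, -8, -2, -3]
  [-∞, 0, -18, -10, -2]
  [-∞, -9, 0, -14, -20]
  [-2, 3, -∞, 0, 8]
  [-9, -13, -∞, -∞, 0]
D(1):
  [0, -18, -8, -2, -3]
  [-∞, 0, -18, -10, -2]
  [-∞, -9, 0, -14, -20]
  [-2, 3, -10, 0, 8]
  [-9, -13, -17, -11, 0]
D(2):
  [0, -18, -8, -2, -3]
  [-∞, 0, -18, -10, -2]
  [-∞, -9, 0, -14, -11]
  [-2, 3, -10, 0, 8]
  [-9, -13, -17, -11, 0]
D(3):
  [0, -17, -8, -2, -3]
  [-∞, 0, -18, -10, -2]
  [-∞, -9, 0, -14, -11]
  [-2, 3, -10, 0, 8]
  [-9, -13, -17, -11, 0]
D(4):
  [0, 1, -8, -2, 6]
  [-12, 0, -18, -10, -2]
  [-16, -9, 0, -14, -6]
  [-2, 3, -10, 0, 8]
  [-9, -8, -17, -11, 0]
D(5):
  [0, 1, -8, -2, 6]
  [-11, 0, -18, -10, -2]
  [-15, -9, 0, -14, -6]
  [-1, 3, -9, 0, 8]
  [-9, -8, -17, -11, 0]
Key observation: every diagonal entry stays at the unit through all rounds, so no improving cycle exists.
Answer: CONVERGES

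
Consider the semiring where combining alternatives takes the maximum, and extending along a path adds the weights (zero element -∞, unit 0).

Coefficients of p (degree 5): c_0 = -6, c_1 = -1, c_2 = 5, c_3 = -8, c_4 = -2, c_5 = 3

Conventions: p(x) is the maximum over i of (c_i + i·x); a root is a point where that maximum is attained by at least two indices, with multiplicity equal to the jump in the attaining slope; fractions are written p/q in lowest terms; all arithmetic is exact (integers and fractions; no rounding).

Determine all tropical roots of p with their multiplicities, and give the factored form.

hull edge (i=0, c=-6) to (i=2, c=5): slope 11/2, span 2
hull edge (i=2, c=5) to (i=5, c=3): slope -2/3, span 3
Factored form: p(x) = 3 ⊗ (x ⊕ (-11/2)) ⊗ (x ⊕ (-11/2)) ⊗ (x ⊕ 2/3) ⊗ (x ⊕ 2/3) ⊗ (x ⊕ 2/3)
Answer: roots = -11/2 (mult 2), 2/3 (mult 3)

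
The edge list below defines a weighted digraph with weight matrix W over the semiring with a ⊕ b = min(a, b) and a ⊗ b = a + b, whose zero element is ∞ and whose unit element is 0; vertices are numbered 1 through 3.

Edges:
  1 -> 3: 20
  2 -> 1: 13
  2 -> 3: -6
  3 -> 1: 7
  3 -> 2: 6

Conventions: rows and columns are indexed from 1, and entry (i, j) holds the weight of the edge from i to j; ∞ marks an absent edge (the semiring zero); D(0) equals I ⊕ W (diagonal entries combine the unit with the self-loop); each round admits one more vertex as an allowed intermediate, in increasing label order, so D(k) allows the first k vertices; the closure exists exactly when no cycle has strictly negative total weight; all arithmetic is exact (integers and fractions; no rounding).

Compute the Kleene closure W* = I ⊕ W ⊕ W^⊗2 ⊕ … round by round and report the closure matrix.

D(0):
  [0, ∞, 20]
  [13, 0, -6]
  [7, 6, 0]
D(1):
  [0, ∞, 20]
  [13, 0, -6]
  [7, 6, 0]
D(2):
  [0, ∞, 20]
  [13, 0, -6]
  [7, 6, 0]
D(3):
  [0, 26, 20]
  [1, 0, -6]
  [7, 6, 0]
Answer: W* = [[0, 26, 20], [1, 0, -6], [7, 6, 0]]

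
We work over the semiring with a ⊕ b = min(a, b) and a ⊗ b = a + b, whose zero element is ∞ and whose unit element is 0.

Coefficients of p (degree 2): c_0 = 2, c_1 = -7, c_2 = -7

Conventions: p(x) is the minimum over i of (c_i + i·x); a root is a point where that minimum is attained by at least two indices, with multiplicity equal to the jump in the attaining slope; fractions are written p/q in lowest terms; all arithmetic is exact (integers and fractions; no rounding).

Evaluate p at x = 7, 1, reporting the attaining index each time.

p(7) = min(2+0·7=2, -7+1·7=0, -7+2·7=7) = 0 (attained by i=1)
p(1) = min(2+0·1=2, -7+1·1=-6, -7+2·1=-5) = -6 (attained by i=1)
Answer: p(7) = 0; p(1) = -6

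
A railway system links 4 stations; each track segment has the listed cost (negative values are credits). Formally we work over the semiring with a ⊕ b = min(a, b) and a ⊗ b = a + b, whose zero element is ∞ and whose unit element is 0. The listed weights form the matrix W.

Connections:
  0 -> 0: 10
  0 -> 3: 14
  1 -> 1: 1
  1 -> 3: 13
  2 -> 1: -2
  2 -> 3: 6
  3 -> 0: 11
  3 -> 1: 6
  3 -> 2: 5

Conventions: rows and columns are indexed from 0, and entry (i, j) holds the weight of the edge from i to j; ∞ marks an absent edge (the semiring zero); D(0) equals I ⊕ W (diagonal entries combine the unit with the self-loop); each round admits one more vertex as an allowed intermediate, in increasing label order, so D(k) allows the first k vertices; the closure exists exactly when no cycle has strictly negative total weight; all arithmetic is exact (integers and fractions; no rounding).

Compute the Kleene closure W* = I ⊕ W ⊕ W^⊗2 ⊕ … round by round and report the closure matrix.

D(0):
  [0, ∞, ∞, 14]
  [∞, 0, ∞, 13]
  [∞, -2, 0, 6]
  [11, 6, 5, 0]
D(1):
  [0, ∞, ∞, 14]
  [∞, 0, ∞, 13]
  [∞, -2, 0, 6]
  [11, 6, 5, 0]
D(2):
  [0, ∞, ∞, 14]
  [∞, 0, ∞, 13]
  [∞, -2, 0, 6]
  [11, 6, 5, 0]
D(3):
  [0, ∞, ∞, 14]
  [∞, 0, ∞, 13]
  [∞, -2, 0, 6]
  [11, 3, 5, 0]
D(4):
  [0, 17, 19, 14]
  [24, 0, 18, 13]
  [17, -2, 0, 6]
  [11, 3, 5, 0]
Answer: W* = [[0, 17, 19, 14], [24, 0, 18, 13], [17, -2, 0, 6], [11, 3, 5, 0]]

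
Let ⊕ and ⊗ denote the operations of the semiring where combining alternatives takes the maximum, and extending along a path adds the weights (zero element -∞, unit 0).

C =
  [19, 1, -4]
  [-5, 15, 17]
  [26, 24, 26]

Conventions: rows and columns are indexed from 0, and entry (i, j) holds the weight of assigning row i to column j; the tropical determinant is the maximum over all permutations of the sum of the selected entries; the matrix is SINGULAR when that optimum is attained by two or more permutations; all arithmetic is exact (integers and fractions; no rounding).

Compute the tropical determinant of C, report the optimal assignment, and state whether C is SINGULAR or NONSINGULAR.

σ = (0, 1, 2): 19 + 15 + 26 = 60
σ = (0, 2, 1): 19 + 17 + 24 = 60
σ = (1, 0, 2): 1 + (-5) + 26 = 22
σ = (1, 2, 0): 1 + 17 + 26 = 44
σ = (2, 0, 1): (-4) + (-5) + 24 = 15
σ = (2, 1, 0): (-4) + 15 + 26 = 37
Optimal value attained by: σ = (0, 1, 2).
Answer: det⊕(C) = 60; verdict: SINGULAR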